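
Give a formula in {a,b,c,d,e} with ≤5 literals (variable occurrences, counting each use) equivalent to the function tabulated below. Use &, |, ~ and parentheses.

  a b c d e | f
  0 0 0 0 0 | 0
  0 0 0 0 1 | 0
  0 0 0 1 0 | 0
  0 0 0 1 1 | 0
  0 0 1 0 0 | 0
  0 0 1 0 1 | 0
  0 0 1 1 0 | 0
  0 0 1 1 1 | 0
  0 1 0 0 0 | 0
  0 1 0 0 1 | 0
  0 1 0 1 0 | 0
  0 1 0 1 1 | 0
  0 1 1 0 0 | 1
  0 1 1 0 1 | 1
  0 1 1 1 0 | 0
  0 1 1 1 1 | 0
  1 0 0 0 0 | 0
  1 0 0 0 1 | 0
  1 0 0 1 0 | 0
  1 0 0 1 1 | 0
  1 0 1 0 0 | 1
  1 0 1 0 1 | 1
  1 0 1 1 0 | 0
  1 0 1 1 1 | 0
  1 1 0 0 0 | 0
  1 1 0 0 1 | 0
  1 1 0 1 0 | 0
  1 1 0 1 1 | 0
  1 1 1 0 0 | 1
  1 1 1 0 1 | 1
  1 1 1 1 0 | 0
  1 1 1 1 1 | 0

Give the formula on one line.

  ~d = 11001100110011001100110011001100
  (b | a) = 00000000111111111111111111111111
  (c & (b | a)) = 00000000000011110000111100001111
  (~d & (c & (b | a))) = 00000000000011000000110000001100

(~d & (c & (b | a)))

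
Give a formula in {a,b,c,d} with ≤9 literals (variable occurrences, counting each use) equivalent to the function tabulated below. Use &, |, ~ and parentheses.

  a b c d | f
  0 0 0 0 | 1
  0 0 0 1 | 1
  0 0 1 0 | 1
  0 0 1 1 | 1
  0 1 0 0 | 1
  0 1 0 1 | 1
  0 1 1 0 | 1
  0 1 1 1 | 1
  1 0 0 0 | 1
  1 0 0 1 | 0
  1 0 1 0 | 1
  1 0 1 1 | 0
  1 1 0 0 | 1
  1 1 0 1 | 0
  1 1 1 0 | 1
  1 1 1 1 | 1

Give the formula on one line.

((((b & c) & (a | (~c | d))) | ~d) | (~a & (c | d)))

  (b & c) = 0000001100000011
  ~c = 1100110011001100
  (~c | d) = 1101110111011101
  (a | (~c | d)) = 1101110111111111
  ((b & c) & (a | (~c | d))) = 0000000100000011
  ~d = 1010101010101010
  (((b & c) & (a | (~c | d))) | ~d) = 1010101110101011
  ~a = 1111111100000000
  (c | d) = 0111011101110111
  (~a & (c | d)) = 0111011100000000
  ((((b & c) & (a | (~c | d))) | ~d) | (~a & (c | d))) = 1111111110101011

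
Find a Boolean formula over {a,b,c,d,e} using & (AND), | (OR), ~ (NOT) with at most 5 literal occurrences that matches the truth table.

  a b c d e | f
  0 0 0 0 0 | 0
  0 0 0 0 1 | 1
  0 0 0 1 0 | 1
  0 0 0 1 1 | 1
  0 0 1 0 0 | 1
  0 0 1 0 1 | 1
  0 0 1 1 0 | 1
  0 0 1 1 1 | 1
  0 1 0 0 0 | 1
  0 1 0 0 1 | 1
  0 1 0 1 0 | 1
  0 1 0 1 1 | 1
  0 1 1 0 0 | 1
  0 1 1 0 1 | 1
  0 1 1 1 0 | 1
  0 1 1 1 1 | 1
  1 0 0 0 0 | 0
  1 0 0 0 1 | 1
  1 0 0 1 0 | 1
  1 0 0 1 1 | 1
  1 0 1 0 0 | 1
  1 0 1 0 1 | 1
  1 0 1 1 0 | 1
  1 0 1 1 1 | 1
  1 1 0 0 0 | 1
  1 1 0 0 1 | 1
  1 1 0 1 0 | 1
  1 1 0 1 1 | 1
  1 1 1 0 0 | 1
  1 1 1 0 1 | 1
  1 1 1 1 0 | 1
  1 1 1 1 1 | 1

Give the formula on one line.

  (d | c) = 00111111001111110011111100111111
  (b | e) = 01010101111111110101010111111111
  ((d | c) | (b | e)) = 01111111111111110111111111111111

((d | c) | (b | e))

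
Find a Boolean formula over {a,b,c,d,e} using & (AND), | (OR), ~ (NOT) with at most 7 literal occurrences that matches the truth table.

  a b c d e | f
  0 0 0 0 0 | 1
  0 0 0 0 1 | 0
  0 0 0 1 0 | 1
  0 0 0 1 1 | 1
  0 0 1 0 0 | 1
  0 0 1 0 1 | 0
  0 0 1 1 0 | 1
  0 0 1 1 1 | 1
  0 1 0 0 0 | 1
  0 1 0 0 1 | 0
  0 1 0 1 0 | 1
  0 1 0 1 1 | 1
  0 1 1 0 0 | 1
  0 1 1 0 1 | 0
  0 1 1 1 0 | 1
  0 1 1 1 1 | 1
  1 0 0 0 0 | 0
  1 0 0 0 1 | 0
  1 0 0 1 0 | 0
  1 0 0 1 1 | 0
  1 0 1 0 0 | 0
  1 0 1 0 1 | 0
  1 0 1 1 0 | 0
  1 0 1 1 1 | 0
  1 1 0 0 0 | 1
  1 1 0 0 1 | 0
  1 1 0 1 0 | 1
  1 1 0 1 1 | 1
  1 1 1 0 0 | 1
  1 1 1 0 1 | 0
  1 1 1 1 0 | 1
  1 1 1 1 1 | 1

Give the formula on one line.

((~e | (e & d)) & (b | ~a))

  ~e = 10101010101010101010101010101010
  (e & d) = 00010001000100010001000100010001
  (~e | (e & d)) = 10111011101110111011101110111011
  ~a = 11111111111111110000000000000000
  (b | ~a) = 11111111111111110000000011111111
  ((~e | (e & d)) & (b | ~a)) = 10111011101110110000000010111011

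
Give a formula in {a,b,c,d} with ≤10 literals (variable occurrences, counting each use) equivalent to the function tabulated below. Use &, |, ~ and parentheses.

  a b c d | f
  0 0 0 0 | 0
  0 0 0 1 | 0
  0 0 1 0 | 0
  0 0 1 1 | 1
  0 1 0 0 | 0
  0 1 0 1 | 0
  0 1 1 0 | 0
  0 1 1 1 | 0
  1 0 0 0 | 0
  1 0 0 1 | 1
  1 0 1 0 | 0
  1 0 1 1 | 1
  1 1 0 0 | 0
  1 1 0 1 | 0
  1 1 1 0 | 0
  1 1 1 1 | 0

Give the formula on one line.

  (a | c) = 0011001111111111
  ~c = 1100110011001100
  (b | ~c) = 1100111111001111
  ((a | c) & (b | ~c)) = 0000001111001111
  (c | b) = 0011111100111111
  (((a | c) & (b | ~c)) | (c | b)) = 0011111111111111
  ~b = 1111000011110000
  (~b & d) = 0101000001010000
  ((((a | c) & (b | ~c)) | (c | b)) & (~b & d)) = 0001000001010000

((((a | c) & (b | ~c)) | (c | b)) & (~b & d))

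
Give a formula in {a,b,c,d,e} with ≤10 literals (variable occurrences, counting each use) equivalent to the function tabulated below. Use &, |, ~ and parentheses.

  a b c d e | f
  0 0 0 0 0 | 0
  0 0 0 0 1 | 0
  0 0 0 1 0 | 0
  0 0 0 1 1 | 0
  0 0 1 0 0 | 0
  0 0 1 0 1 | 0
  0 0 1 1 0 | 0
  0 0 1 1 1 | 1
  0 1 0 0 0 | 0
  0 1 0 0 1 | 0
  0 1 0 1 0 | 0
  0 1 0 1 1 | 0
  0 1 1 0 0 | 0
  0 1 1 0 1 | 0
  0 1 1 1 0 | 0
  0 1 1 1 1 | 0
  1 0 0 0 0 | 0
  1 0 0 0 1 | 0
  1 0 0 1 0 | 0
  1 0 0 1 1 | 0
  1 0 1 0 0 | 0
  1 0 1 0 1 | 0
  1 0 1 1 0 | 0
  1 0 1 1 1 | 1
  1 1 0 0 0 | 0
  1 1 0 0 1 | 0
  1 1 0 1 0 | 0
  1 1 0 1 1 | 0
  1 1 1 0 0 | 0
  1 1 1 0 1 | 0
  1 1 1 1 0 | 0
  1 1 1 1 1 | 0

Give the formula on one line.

((~b & e) & ((d & c) | ((c | ~a) & ~e)))

  ~b = 11111111000000001111111100000000
  (~b & e) = 01010101000000000101010100000000
  (d & c) = 00000011000000110000001100000011
  ~a = 11111111111111110000000000000000
  (c | ~a) = 11111111111111110000111100001111
  ~e = 10101010101010101010101010101010
  ((c | ~a) & ~e) = 10101010101010100000101000001010
  ((d & c) | ((c | ~a) & ~e)) = 10101011101010110000101100001011
  ((~b & e) & ((d & c) | ((c | ~a) & ~e))) = 00000001000000000000000100000000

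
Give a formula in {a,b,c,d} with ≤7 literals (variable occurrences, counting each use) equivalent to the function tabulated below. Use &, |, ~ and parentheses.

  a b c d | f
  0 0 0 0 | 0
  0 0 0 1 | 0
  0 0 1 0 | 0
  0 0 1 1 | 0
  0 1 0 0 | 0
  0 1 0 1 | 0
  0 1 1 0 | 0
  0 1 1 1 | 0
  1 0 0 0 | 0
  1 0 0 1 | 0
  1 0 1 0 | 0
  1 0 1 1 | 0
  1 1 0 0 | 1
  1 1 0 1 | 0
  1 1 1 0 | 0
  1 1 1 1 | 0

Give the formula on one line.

((~c & (b | ~a)) & ((c | a) & (~d | ~b)))

  ~c = 1100110011001100
  ~a = 1111111100000000
  (b | ~a) = 1111111100001111
  (~c & (b | ~a)) = 1100110000001100
  (c | a) = 0011001111111111
  ~d = 1010101010101010
  ~b = 1111000011110000
  (~d | ~b) = 1111101011111010
  ((c | a) & (~d | ~b)) = 0011001011111010
  ((~c & (b | ~a)) & ((c | a) & (~d | ~b))) = 0000000000001000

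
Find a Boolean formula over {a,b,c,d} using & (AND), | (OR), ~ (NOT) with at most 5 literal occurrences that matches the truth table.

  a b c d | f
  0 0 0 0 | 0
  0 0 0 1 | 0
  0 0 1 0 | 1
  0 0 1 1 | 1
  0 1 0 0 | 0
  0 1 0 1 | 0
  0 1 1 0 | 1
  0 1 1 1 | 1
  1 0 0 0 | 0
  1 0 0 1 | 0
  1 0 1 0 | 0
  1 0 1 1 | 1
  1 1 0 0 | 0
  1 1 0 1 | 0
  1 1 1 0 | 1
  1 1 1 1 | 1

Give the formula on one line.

(c & ((d | ~a) | b))

  ~a = 1111111100000000
  (d | ~a) = 1111111101010101
  ((d | ~a) | b) = 1111111101011111
  (c & ((d | ~a) | b)) = 0011001100010011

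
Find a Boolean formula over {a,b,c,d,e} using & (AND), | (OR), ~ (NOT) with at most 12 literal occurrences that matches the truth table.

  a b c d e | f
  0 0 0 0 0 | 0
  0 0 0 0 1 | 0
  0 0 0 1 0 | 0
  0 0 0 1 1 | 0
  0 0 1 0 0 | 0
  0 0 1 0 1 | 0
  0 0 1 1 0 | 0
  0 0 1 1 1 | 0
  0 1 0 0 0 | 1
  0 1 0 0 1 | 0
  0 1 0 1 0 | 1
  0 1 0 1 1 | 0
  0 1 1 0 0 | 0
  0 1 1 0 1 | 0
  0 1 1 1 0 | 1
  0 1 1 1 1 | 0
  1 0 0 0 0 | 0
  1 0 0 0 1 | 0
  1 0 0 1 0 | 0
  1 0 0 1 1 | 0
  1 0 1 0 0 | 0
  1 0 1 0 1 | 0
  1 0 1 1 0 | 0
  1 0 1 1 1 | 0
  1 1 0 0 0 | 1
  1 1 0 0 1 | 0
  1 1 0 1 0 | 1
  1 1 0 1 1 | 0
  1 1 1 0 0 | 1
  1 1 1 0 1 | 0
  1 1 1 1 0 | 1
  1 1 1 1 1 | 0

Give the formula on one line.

((~e & b) & (((~b | ~c) | (d & c)) | (a & (~e & b))))

  ~e = 10101010101010101010101010101010
  (~e & b) = 00000000101010100000000010101010
  ~b = 11111111000000001111111100000000
  ~c = 11110000111100001111000011110000
  (~b | ~c) = 11111111111100001111111111110000
  (d & c) = 00000011000000110000001100000011
  ((~b | ~c) | (d & c)) = 11111111111100111111111111110011
  (a & (~e & b)) = 00000000000000000000000010101010
  (((~b | ~c) | (d & c)) | (a & (~e & b))) = 11111111111100111111111111111011
  ((~e & b) & (((~b | ~c) | (d & c)) | (a & (~e & b)))) = 00000000101000100000000010101010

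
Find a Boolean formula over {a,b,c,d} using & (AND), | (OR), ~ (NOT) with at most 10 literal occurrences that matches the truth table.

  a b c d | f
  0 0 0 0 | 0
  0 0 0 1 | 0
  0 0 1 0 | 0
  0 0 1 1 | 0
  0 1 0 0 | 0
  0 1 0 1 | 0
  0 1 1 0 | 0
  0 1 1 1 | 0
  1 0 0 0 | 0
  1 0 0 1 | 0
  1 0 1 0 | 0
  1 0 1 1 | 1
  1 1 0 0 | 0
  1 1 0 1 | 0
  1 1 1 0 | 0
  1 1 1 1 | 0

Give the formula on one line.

  (d | b) = 0101111101011111
  (a & (d | b)) = 0000000001011111
  ~b = 1111000011110000
  (d & ~b) = 0101000001010000
  ((a & (d | b)) & (d & ~b)) = 0000000001010000
  (a | c) = 0011001111111111
  (~b & (a | c)) = 0011000011110000
  ((~b & (a | c)) & c) = 0011000000110000
  (((a & (d | b)) & (d & ~b)) & ((~b & (a | c)) & c)) = 0000000000010000

(((a & (d | b)) & (d & ~b)) & ((~b & (a | c)) & c))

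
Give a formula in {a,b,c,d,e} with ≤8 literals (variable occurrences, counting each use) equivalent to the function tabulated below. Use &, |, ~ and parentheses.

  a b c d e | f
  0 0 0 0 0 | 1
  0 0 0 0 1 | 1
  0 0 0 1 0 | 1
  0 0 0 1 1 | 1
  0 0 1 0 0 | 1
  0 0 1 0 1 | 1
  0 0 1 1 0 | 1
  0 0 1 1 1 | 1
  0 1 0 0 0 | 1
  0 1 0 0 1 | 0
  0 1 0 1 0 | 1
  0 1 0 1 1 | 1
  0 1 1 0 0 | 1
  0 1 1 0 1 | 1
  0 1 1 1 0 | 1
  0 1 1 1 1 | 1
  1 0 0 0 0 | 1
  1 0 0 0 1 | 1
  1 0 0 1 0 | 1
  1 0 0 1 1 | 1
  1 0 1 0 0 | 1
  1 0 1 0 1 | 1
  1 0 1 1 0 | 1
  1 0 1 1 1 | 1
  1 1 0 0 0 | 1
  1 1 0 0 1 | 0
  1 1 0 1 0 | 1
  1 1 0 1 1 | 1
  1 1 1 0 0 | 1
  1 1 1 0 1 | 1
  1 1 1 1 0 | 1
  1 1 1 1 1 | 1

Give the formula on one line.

((((d | ~b) | ~e) & ~c) | c)

  ~b = 11111111000000001111111100000000
  (d | ~b) = 11111111001100111111111100110011
  ~e = 10101010101010101010101010101010
  ((d | ~b) | ~e) = 11111111101110111111111110111011
  ~c = 11110000111100001111000011110000
  (((d | ~b) | ~e) & ~c) = 11110000101100001111000010110000
  ((((d | ~b) | ~e) & ~c) | c) = 11111111101111111111111110111111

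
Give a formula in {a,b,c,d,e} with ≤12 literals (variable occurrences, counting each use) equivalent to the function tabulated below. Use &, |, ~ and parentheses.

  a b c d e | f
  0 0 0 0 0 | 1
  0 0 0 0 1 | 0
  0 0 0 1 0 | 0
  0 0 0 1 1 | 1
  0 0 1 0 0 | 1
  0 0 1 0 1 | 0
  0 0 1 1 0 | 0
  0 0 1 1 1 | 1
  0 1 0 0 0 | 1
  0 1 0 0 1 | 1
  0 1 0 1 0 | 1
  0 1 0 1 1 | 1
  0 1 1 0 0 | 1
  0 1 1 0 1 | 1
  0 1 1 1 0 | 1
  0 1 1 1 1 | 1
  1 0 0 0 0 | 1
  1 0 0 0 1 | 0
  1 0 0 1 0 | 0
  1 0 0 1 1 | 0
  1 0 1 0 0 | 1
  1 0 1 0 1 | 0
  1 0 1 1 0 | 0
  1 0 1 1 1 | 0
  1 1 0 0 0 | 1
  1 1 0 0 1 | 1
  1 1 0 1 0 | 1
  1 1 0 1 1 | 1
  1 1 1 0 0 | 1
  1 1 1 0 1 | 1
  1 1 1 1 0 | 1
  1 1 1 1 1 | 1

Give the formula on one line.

  (b | e) = 01010101111111110101010111111111
  ~a = 11111111111111110000000000000000
  ~d = 11001100110011001100110011001100
  (~a | ~d) = 11111111111111111100110011001100
  (d & (~a | ~d)) = 00110011001100110000000000000000
  ((d & (~a | ~d)) | b) = 00110011111111110000000011111111
  ((b | e) & ((d & (~a | ~d)) | b)) = 00010001111111110000000011111111
  ~b = 11111111000000001111111100000000
  (~b & ~d) = 11001100000000001100110000000000
  ~e = 10101010101010101010101010101010
  ((~b & ~d) & ~e) = 10001000000000001000100000000000
  (((b | e) & ((d & (~a | ~d)) | b)) | ((~b & ~d) & ~e)) = 10011001111111111000100011111111

(((b | e) & ((d & (~a | ~d)) | b)) | ((~b & ~d) & ~e))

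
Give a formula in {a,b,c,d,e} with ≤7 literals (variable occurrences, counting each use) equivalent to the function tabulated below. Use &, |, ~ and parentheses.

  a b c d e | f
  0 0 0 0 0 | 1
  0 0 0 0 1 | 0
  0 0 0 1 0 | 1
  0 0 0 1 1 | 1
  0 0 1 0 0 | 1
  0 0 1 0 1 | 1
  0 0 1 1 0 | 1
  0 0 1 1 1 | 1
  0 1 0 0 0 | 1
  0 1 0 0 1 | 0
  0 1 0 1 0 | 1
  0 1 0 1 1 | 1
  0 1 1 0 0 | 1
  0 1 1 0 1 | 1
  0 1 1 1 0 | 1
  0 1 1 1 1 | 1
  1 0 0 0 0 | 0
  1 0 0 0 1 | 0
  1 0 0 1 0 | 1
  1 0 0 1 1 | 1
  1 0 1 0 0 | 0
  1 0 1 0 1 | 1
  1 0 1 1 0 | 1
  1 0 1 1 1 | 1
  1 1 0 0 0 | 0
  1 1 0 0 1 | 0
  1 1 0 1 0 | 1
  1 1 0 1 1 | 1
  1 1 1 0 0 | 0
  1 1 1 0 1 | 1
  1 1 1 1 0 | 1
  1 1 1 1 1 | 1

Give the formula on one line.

(d | (((e | (~a & ~d)) & ~e) | (e & c)))

  ~a = 11111111111111110000000000000000
  ~d = 11001100110011001100110011001100
  (~a & ~d) = 11001100110011000000000000000000
  (e | (~a & ~d)) = 11011101110111010101010101010101
  ~e = 10101010101010101010101010101010
  ((e | (~a & ~d)) & ~e) = 10001000100010000000000000000000
  (e & c) = 00000101000001010000010100000101
  (((e | (~a & ~d)) & ~e) | (e & c)) = 10001101100011010000010100000101
  (d | (((e | (~a & ~d)) & ~e) | (e & c))) = 10111111101111110011011100110111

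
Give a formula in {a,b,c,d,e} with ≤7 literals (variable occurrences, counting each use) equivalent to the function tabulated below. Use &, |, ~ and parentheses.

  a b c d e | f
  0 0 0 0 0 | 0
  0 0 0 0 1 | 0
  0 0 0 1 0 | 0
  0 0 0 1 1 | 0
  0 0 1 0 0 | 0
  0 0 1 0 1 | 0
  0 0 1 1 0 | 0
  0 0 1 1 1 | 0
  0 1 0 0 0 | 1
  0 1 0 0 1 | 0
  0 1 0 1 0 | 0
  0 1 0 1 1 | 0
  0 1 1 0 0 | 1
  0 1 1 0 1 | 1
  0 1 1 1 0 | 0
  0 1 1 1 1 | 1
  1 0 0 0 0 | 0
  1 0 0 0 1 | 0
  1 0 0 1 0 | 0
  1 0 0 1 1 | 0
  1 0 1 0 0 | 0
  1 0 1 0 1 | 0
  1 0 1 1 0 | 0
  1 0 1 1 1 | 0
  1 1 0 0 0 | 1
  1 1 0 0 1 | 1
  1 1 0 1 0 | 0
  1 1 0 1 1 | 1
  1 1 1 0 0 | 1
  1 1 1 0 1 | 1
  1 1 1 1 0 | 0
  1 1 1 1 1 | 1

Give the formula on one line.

  ~e = 10101010101010101010101010101010
  ~a = 11111111111111110000000000000000
  (~e & ~a) = 10101010101010100000000000000000
  (a | c) = 00001111000011111111111111111111
  ((~e & ~a) | (a | c)) = 10101111101011111111111111111111
  ~d = 11001100110011001100110011001100
  (e | ~d) = 11011101110111011101110111011101
  ((e | ~d) & b) = 00000000110111010000000011011101
  (((~e & ~a) | (a | c)) & ((e | ~d) & b)) = 00000000100011010000000011011101

(((~e & ~a) | (a | c)) & ((e | ~d) & b))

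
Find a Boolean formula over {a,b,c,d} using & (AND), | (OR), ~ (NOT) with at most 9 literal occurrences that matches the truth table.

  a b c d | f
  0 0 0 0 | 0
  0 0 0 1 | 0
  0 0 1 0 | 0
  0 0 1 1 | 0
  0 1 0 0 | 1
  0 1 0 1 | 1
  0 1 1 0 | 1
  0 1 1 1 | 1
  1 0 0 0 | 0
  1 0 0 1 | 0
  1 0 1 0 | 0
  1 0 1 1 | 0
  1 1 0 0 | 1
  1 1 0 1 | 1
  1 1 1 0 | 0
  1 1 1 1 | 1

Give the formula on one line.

  ~d = 1010101010101010
  (~d & c) = 0010001000100010
  ~b = 1111000011110000
  (~b | d) = 1111010111110101
  (a & (~b | d)) = 0000000011110101
  ((~d & c) & (a & (~b | d))) = 0000000000100000
  ~c = 1100110011001100
  (d | ~c) = 1101110111011101
  (((~d & c) & (a & (~b | d))) | (d | ~c)) = 1101110111111101
  ~a = 1111111100000000
  ((((~d & c) & (a & (~b | d))) | (d | ~c)) | ~a) = 1111111111111101
  (b & ((((~d & c) & (a & (~b | d))) | (d | ~c)) | ~a)) = 0000111100001101

(b & ((((~d & c) & (a & (~b | d))) | (d | ~c)) | ~a))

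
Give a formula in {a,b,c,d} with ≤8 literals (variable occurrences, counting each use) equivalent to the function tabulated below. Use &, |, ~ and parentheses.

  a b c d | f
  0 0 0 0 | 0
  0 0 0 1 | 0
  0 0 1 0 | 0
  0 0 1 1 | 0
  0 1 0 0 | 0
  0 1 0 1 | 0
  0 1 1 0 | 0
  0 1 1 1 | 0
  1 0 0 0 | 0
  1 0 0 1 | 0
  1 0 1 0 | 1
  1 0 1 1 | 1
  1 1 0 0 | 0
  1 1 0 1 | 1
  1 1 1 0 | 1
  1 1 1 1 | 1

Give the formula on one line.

(a & ((~b & (c | ~a)) | (b & (d | c))))

  ~b = 1111000011110000
  ~a = 1111111100000000
  (c | ~a) = 1111111100110011
  (~b & (c | ~a)) = 1111000000110000
  (d | c) = 0111011101110111
  (b & (d | c)) = 0000011100000111
  ((~b & (c | ~a)) | (b & (d | c))) = 1111011100110111
  (a & ((~b & (c | ~a)) | (b & (d | c)))) = 0000000000110111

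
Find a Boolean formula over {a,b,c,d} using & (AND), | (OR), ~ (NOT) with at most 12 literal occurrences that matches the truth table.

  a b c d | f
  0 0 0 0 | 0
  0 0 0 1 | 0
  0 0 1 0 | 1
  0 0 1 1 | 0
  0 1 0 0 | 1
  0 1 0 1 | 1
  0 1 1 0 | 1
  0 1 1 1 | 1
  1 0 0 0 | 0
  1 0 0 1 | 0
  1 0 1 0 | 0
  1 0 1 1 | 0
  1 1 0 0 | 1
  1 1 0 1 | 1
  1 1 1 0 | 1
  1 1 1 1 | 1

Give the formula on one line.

(((~a & (~b & (c | ((~d | b) & a)))) & (c & ~d)) | b)

  ~a = 1111111100000000
  ~b = 1111000011110000
  ~d = 1010101010101010
  (~d | b) = 1010111110101111
  ((~d | b) & a) = 0000000010101111
  (c | ((~d | b) & a)) = 0011001110111111
  (~b & (c | ((~d | b) & a))) = 0011000010110000
  (~a & (~b & (c | ((~d | b) & a)))) = 0011000000000000
  (c & ~d) = 0010001000100010
  ((~a & (~b & (c | ((~d | b) & a)))) & (c & ~d)) = 0010000000000000
  (((~a & (~b & (c | ((~d | b) & a)))) & (c & ~d)) | b) = 0010111100001111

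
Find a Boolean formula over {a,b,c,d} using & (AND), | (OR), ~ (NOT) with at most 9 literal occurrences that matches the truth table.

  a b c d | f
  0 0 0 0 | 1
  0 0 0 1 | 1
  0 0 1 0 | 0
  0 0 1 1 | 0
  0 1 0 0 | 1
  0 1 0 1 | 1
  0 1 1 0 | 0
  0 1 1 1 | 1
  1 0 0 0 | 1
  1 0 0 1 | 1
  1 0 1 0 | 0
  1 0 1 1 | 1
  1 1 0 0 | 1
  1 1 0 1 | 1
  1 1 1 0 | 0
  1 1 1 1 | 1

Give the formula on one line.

  ~c = 1100110011001100
  ~b = 1111000011110000
  (a & ~b) = 0000000011110000
  ((a & ~b) | b) = 0000111111111111
  (((a & ~b) | b) & c) = 0000001100110011
  (a | (((a & ~b) | b) & c)) = 0000001111111111
  (d & (a | (((a & ~b) | b) & c))) = 0000000101010101
  (~c | (d & (a | (((a & ~b) | b) & c)))) = 1100110111011101

(~c | (d & (a | (((a & ~b) | b) & c))))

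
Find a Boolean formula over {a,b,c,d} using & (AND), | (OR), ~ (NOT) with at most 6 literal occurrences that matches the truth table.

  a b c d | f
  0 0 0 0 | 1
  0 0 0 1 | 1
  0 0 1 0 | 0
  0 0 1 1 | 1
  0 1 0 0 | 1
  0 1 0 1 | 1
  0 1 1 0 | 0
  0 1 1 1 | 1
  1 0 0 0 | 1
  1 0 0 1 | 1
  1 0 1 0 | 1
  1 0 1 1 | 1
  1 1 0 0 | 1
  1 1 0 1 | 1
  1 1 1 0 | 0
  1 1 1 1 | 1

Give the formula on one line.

((~c | d) | ((~b & a) | (c & d)))

  ~c = 1100110011001100
  (~c | d) = 1101110111011101
  ~b = 1111000011110000
  (~b & a) = 0000000011110000
  (c & d) = 0001000100010001
  ((~b & a) | (c & d)) = 0001000111110001
  ((~c | d) | ((~b & a) | (c & d))) = 1101110111111101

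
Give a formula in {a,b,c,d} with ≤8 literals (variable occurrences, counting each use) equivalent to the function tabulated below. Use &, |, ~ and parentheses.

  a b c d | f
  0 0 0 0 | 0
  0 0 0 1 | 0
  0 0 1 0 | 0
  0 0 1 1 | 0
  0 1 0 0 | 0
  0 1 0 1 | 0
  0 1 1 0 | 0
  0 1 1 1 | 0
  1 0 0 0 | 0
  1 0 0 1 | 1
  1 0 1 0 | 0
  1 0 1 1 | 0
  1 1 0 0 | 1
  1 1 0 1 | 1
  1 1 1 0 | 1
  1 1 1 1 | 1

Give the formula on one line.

(a & ((b & a) | (~c & d)))

  (b & a) = 0000000000001111
  ~c = 1100110011001100
  (~c & d) = 0100010001000100
  ((b & a) | (~c & d)) = 0100010001001111
  (a & ((b & a) | (~c & d))) = 0000000001001111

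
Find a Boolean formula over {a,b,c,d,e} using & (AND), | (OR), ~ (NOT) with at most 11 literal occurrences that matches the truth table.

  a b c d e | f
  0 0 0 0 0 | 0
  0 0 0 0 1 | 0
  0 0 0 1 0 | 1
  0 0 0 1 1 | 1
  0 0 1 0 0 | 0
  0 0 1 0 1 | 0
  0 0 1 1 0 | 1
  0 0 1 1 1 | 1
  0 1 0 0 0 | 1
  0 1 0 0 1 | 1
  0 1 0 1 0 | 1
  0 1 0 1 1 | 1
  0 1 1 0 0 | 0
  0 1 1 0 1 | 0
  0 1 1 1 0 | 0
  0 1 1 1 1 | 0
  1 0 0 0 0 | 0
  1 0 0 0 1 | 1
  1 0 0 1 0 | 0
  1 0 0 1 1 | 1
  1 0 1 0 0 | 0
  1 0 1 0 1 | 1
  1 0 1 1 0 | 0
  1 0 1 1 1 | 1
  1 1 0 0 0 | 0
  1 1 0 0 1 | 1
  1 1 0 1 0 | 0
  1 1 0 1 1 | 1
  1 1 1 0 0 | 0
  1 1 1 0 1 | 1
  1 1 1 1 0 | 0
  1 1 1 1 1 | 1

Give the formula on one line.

((e & a) | (((~b | ~c) & ((~a | ~d) & (d | b))) & ~a))

  (e & a) = 00000000000000000101010101010101
  ~b = 11111111000000001111111100000000
  ~c = 11110000111100001111000011110000
  (~b | ~c) = 11111111111100001111111111110000
  ~a = 11111111111111110000000000000000
  ~d = 11001100110011001100110011001100
  (~a | ~d) = 11111111111111111100110011001100
  (d | b) = 00110011111111110011001111111111
  ((~a | ~d) & (d | b)) = 00110011111111110000000011001100
  ((~b | ~c) & ((~a | ~d) & (d | b))) = 00110011111100000000000011000000
  (((~b | ~c) & ((~a | ~d) & (d | b))) & ~a) = 00110011111100000000000000000000
  ((e & a) | (((~b | ~c) & ((~a | ~d) & (d | b))) & ~a)) = 00110011111100000101010101010101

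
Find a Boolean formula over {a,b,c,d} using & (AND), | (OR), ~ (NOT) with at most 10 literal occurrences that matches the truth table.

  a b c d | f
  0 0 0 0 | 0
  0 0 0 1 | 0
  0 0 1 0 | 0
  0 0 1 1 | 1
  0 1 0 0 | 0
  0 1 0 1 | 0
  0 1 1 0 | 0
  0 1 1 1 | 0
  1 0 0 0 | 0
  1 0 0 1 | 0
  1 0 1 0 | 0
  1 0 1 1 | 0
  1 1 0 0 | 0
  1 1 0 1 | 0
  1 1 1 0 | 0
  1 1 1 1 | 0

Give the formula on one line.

  (c | a) = 0011001111111111
  (c & d) = 0001000100010001
  ((c & d) | b) = 0001111100011111
  ((c | a) & ((c & d) | b)) = 0001001100011111
  ~a = 1111111100000000
  (b | ~a) = 1111111100001111
  (d & (b | ~a)) = 0101010100000101
  ~b = 1111000011110000
  ((d & (b | ~a)) & ~b) = 0101000000000000
  (((c | a) & ((c & d) | b)) & ((d & (b | ~a)) & ~b)) = 0001000000000000

(((c | a) & ((c & d) | b)) & ((d & (b | ~a)) & ~b))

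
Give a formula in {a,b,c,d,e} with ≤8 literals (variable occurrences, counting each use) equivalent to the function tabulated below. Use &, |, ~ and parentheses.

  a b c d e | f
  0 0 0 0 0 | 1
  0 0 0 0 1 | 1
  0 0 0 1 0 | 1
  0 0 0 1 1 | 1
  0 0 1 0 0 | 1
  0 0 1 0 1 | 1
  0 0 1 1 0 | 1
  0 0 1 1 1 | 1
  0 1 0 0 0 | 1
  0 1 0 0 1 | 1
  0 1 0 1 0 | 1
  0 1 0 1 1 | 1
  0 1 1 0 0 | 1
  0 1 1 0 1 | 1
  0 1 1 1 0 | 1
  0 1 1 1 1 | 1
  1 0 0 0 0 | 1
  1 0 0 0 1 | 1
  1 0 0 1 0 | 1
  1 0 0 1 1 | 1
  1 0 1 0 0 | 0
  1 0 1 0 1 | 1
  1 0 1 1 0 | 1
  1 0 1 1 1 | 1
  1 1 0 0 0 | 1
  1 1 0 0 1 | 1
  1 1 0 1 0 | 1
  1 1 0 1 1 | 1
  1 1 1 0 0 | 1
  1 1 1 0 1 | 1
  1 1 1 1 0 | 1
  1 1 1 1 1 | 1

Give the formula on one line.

  ~c = 11110000111100001111000011110000
  (~c | d) = 11110011111100111111001111110011
  (d & a) = 00000000000000000011001100110011
  ~a = 11111111111111110000000000000000
  (~a | b) = 11111111111111110000000011111111
  ((d & a) | (~a | b)) = 11111111111111110011001111111111
  ((~c | d) | ((d & a) | (~a | b))) = 11111111111111111111001111111111
  (e & a) = 00000000000000000101010101010101
  (((~c | d) | ((d & a) | (~a | b))) | (e & a)) = 11111111111111111111011111111111

(((~c | d) | ((d & a) | (~a | b))) | (e & a))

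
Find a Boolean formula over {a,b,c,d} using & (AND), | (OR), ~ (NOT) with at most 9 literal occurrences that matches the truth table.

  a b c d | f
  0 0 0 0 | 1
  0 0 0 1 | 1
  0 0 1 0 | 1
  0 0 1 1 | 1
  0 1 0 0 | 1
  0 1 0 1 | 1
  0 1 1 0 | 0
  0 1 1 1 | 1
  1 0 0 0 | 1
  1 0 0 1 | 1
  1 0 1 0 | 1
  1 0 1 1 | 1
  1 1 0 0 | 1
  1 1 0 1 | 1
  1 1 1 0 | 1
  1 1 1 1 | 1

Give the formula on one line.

  ~c = 1100110011001100
  (d | a) = 0101010111111111
  (~c | (d | a)) = 1101110111111111
  (d | c) = 0111011101110111
  ((d | c) & a) = 0000000001110111
  ~b = 1111000011110000
  ~d = 1010101010101010
  (~b & ~d) = 1010000010100000
  (((d | c) & a) | (~b & ~d)) = 1010000011110111
  ((~c | (d | a)) | (((d | c) & a) | (~b & ~d))) = 1111110111111111

((~c | (d | a)) | (((d | c) & a) | (~b & ~d)))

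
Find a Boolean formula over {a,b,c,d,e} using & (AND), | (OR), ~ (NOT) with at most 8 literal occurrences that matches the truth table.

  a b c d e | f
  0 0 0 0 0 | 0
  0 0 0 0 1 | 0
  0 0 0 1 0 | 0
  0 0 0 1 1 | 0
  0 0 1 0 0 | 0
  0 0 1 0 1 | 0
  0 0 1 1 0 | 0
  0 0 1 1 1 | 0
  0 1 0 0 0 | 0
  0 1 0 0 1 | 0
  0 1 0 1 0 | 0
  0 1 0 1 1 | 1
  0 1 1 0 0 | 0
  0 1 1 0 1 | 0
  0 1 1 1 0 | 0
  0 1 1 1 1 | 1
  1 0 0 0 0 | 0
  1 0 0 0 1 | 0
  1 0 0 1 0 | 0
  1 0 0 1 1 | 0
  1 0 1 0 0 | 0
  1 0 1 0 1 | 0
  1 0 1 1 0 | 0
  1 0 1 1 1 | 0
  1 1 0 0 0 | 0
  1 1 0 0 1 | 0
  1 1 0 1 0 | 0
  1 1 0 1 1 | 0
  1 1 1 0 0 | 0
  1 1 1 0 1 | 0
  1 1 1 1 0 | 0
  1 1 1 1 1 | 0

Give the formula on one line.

(((~c & ~d) | (b | ~e)) & (e & (d & ~a)))

  ~c = 11110000111100001111000011110000
  ~d = 11001100110011001100110011001100
  (~c & ~d) = 11000000110000001100000011000000
  ~e = 10101010101010101010101010101010
  (b | ~e) = 10101010111111111010101011111111
  ((~c & ~d) | (b | ~e)) = 11101010111111111110101011111111
  ~a = 11111111111111110000000000000000
  (d & ~a) = 00110011001100110000000000000000
  (e & (d & ~a)) = 00010001000100010000000000000000
  (((~c & ~d) | (b | ~e)) & (e & (d & ~a))) = 00000000000100010000000000000000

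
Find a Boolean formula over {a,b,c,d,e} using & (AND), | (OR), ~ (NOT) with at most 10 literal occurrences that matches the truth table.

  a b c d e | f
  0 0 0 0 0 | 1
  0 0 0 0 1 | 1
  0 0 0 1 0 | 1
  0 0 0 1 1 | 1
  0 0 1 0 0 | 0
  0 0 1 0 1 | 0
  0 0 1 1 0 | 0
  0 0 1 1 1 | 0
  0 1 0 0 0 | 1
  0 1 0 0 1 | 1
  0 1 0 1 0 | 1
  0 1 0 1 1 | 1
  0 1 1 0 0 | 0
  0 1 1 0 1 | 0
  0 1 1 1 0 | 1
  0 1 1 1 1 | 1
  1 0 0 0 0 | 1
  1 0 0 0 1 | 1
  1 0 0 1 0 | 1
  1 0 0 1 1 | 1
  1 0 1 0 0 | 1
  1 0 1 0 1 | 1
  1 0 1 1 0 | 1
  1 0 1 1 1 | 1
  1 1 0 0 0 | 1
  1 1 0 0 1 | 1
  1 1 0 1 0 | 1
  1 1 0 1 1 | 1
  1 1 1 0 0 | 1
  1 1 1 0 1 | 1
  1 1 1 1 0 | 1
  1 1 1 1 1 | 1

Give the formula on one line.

  ~c = 11110000111100001111000011110000
  (a & c) = 00000000000000000000111100001111
  (c | b) = 00001111111111110000111111111111
  (d & (c | b)) = 00000011001100110000001100110011
  ((d & (c | b)) & b) = 00000000001100110000000000110011
  ((a & c) | ((d & (c | b)) & b)) = 00000000001100110000111100111111
  (~c | ((a & c) | ((d & (c | b)) & b))) = 11110000111100111111111111111111

(~c | ((a & c) | ((d & (c | b)) & b)))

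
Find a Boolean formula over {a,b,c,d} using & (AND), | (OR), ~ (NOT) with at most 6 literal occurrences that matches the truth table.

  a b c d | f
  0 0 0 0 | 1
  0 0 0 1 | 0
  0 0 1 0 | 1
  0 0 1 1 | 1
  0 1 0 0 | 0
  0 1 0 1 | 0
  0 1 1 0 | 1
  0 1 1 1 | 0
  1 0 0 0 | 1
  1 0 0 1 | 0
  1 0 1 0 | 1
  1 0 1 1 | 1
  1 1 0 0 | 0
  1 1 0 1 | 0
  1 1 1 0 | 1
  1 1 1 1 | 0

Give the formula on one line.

(((c & ~b) | ~d) & (c | ~b))

  ~b = 1111000011110000
  (c & ~b) = 0011000000110000
  ~d = 1010101010101010
  ((c & ~b) | ~d) = 1011101010111010
  (c | ~b) = 1111001111110011
  (((c & ~b) | ~d) & (c | ~b)) = 1011001010110010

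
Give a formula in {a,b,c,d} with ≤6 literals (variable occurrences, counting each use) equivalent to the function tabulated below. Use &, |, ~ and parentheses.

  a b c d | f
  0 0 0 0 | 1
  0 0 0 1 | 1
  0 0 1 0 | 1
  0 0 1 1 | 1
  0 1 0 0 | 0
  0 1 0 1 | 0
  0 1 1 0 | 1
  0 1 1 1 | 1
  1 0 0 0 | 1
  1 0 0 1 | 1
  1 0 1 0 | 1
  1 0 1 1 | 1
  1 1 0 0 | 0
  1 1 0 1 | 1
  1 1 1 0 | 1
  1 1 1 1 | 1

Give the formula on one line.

  ~b = 1111000011110000
  (c | ~b) = 1111001111110011
  ~d = 1010101010101010
  (b & a) = 0000000000001111
  (~d | (b & a)) = 1010101010101111
  ((~d | (b & a)) & d) = 0000000000000101
  ((c | ~b) | ((~d | (b & a)) & d)) = 1111001111110111

((c | ~b) | ((~d | (b & a)) & d))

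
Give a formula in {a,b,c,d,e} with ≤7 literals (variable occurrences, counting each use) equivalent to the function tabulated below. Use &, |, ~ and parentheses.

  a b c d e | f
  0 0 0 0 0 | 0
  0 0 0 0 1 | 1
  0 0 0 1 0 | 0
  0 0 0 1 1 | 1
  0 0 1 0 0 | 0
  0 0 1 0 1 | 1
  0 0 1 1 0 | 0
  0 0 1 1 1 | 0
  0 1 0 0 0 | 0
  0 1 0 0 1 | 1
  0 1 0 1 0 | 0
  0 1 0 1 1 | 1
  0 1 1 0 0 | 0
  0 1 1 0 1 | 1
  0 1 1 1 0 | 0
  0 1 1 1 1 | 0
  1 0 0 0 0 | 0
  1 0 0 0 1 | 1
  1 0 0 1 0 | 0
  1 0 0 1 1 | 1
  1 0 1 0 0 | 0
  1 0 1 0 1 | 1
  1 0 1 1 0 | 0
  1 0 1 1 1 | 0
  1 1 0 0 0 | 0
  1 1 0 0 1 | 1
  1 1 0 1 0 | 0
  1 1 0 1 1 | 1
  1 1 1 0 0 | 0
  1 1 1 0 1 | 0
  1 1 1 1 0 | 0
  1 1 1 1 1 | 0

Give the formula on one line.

  ~c = 11110000111100001111000011110000
  ~d = 11001100110011001100110011001100
  ~b = 11111111000000001111111100000000
  ~a = 11111111111111110000000000000000
  (~b | ~a) = 11111111111111111111111100000000
  (~d & (~b | ~a)) = 11001100110011001100110000000000
  (~c | (~d & (~b | ~a))) = 11111100111111001111110011110000
  ((~c | (~d & (~b | ~a))) & e) = 01010100010101000101010001010000

((~c | (~d & (~b | ~a))) & e)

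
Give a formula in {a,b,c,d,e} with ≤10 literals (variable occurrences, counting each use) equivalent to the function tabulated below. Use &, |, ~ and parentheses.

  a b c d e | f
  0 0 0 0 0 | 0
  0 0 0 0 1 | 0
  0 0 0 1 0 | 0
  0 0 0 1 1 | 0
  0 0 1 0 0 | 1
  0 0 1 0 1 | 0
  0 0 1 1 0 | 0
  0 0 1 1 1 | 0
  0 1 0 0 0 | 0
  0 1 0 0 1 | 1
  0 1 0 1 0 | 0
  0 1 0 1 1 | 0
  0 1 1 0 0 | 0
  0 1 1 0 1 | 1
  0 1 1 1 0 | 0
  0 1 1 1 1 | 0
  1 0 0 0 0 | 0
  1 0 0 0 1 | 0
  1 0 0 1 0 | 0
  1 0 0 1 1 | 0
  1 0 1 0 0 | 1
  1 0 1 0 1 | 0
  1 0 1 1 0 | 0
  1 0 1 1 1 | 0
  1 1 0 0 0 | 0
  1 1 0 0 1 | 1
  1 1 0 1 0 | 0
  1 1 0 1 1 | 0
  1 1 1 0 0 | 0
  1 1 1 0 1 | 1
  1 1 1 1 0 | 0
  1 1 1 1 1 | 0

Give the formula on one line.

  ~b = 11111111000000001111111100000000
  (~b | e) = 11111111010101011111111101010101
  ~d = 11001100110011001100110011001100
  ((~b | e) & ~d) = 11001100010001001100110001000100
  ~e = 10101010101010101010101010101010
  (~e & c) = 00001010000010100000101000001010
  (b | (~e & c)) = 00001010111111110000101011111111
  ((b | (~e & c)) | d) = 00111011111111110011101111111111
  (((~b | e) & ~d) & ((b | (~e & c)) | d)) = 00001000010001000000100001000100

(((~b | e) & ~d) & ((b | (~e & c)) | d))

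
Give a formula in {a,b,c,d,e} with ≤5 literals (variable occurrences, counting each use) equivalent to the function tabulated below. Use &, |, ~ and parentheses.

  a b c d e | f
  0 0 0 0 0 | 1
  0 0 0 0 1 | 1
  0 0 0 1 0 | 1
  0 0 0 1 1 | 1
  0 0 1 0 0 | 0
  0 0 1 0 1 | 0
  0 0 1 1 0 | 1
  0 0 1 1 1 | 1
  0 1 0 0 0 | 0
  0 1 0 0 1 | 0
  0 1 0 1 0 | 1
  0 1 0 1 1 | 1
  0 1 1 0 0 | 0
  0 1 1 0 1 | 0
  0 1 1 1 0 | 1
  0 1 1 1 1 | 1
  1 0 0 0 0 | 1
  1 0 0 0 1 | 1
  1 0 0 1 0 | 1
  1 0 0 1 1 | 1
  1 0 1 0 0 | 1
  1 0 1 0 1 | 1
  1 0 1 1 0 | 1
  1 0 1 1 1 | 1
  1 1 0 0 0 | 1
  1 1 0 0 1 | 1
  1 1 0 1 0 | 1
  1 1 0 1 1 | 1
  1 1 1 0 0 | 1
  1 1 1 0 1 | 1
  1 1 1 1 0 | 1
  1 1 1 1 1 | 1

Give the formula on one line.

  ~c = 11110000111100001111000011110000
  ~b = 11111111000000001111111100000000
  (~c & ~b) = 11110000000000001111000000000000
  (a | d) = 00110011001100111111111111111111
  ((~c & ~b) | (a | d)) = 11110011001100111111111111111111

((~c & ~b) | (a | d))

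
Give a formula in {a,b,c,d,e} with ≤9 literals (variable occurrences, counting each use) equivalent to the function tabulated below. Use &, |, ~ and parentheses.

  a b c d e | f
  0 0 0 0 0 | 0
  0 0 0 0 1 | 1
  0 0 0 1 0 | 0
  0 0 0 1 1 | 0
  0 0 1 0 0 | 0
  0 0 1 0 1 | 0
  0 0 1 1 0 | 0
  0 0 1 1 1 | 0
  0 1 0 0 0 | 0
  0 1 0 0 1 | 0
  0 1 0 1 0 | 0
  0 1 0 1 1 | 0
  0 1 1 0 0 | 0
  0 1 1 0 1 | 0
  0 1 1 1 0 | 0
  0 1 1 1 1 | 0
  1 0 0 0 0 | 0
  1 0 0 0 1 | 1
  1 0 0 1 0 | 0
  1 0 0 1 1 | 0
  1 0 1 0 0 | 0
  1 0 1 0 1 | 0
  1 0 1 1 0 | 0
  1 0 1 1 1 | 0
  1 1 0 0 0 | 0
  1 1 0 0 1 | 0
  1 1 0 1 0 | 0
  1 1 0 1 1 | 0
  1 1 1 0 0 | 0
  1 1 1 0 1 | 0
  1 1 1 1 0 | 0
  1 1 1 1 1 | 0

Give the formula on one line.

  (c | e) = 01011111010111110101111101011111
  ~d = 11001100110011001100110011001100
  ~b = 11111111000000001111111100000000
  (c | ~b) = 11111111000011111111111100001111
  ~c = 11110000111100001111000011110000
  ((c | ~b) & ~c) = 11110000000000001111000000000000
  (~d & ((c | ~b) & ~c)) = 11000000000000001100000000000000
  ((c | e) & (~d & ((c | ~b) & ~c))) = 01000000000000000100000000000000

((c | e) & (~d & ((c | ~b) & ~c)))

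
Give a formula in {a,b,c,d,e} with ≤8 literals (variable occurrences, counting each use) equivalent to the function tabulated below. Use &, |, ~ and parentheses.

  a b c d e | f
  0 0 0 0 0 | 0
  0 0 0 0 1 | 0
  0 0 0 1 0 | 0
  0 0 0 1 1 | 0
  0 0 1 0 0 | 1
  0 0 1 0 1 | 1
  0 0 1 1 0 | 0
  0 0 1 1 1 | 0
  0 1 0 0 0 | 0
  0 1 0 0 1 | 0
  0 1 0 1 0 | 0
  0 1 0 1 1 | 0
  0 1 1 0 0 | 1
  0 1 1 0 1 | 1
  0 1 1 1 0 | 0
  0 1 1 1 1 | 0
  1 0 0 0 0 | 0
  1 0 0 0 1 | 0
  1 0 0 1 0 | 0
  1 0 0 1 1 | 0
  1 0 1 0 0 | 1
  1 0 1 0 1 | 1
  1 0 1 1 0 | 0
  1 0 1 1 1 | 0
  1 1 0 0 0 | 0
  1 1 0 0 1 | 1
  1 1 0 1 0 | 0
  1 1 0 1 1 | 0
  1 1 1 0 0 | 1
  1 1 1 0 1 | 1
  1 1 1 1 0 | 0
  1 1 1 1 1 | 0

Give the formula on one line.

  ~d = 11001100110011001100110011001100
  (~d & b) = 00000000110011000000000011001100
  ((~d & b) & a) = 00000000000000000000000011001100
  (((~d & b) & a) & e) = 00000000000000000000000001000100
  ((((~d & b) & a) & e) | c) = 00001111000011110000111101001111
  (((((~d & b) & a) & e) | c) & ~d) = 00001100000011000000110001001100

(((((~d & b) & a) & e) | c) & ~d)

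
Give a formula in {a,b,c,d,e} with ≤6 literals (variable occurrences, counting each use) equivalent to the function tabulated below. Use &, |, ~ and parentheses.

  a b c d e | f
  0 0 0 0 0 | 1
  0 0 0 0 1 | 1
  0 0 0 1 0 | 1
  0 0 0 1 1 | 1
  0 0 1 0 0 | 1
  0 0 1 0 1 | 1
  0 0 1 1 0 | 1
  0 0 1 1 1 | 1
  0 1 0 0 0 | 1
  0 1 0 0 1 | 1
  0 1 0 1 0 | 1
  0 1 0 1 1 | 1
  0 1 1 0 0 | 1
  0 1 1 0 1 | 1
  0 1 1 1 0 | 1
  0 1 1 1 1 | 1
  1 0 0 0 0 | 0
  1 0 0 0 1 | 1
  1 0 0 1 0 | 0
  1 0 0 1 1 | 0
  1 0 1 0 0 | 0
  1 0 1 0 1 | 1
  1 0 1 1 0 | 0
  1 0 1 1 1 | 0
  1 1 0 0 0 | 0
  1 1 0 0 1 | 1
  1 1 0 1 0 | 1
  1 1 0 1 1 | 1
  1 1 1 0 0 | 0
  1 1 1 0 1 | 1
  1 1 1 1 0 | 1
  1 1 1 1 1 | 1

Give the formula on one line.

  (e | d) = 01110111011101110111011101110111
  ~d = 11001100110011001100110011001100
  ((e | d) & ~d) = 01000100010001000100010001000100
  (d & b) = 00000000001100110000000000110011
  ~a = 11111111111111110000000000000000
  ((d & b) | ~a) = 11111111111111110000000000110011
  (((e | d) & ~d) | ((d & b) | ~a)) = 11111111111111110100010001110111

(((e | d) & ~d) | ((d & b) | ~a))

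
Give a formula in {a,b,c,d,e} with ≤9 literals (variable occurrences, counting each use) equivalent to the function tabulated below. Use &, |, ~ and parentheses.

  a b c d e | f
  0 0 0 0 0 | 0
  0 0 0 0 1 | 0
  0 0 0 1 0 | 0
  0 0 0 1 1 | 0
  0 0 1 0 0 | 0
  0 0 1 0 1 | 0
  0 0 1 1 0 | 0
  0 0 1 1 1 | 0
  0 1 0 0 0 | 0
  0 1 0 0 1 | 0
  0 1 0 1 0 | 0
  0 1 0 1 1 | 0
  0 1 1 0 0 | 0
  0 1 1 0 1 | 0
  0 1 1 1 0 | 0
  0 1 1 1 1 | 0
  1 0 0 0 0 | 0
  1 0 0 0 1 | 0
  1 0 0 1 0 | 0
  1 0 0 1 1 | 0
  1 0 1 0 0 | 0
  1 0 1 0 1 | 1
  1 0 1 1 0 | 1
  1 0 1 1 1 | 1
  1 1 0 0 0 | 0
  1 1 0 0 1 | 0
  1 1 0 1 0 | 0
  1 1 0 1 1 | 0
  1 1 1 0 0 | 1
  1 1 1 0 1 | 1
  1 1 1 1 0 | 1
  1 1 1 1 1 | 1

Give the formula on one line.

  (a & e) = 00000000000000000101010101010101
  ((a & e) | d) = 00110011001100110111011101110111
  (((a & e) | d) | b) = 00110011111111110111011111111111
  ((((a & e) | d) | b) | e) = 01110111111111110111011111111111
  (((((a & e) | d) | b) | e) & a) = 00000000000000000111011111111111
  ~d = 11001100110011001100110011001100
  (a | ~d) = 11001100110011001111111111111111
  (c & (a | ~d)) = 00001100000011000000111100001111
  ((((((a & e) | d) | b) | e) & a) & (c & (a | ~d))) = 00000000000000000000011100001111

((((((a & e) | d) | b) | e) & a) & (c & (a | ~d)))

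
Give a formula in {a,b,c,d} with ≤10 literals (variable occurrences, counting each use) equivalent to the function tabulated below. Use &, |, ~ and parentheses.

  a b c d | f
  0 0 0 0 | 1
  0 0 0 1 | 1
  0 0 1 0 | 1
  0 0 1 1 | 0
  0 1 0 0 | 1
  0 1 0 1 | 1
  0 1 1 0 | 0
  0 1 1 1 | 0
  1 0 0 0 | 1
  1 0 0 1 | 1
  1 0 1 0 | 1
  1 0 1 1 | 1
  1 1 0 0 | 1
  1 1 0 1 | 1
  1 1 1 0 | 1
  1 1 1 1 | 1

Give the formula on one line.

(((~b | (~c & (b | d))) & (a | ~d)) | ((c & a) | ~c))

  ~b = 1111000011110000
  ~c = 1100110011001100
  (b | d) = 0101111101011111
  (~c & (b | d)) = 0100110001001100
  (~b | (~c & (b | d))) = 1111110011111100
  ~d = 1010101010101010
  (a | ~d) = 1010101011111111
  ((~b | (~c & (b | d))) & (a | ~d)) = 1010100011111100
  (c & a) = 0000000000110011
  ((c & a) | ~c) = 1100110011111111
  (((~b | (~c & (b | d))) & (a | ~d)) | ((c & a) | ~c)) = 1110110011111111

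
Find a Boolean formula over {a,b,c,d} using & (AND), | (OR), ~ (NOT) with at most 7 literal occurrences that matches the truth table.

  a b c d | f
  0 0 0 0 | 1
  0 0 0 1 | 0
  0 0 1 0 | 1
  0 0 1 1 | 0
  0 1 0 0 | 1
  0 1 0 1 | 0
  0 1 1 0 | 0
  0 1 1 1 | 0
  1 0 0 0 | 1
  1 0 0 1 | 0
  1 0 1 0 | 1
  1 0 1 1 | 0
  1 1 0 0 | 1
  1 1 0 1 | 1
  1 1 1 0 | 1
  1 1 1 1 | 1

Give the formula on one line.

((a | ((~c & ~d) | ~b)) & (~d | b))

  ~c = 1100110011001100
  ~d = 1010101010101010
  (~c & ~d) = 1000100010001000
  ~b = 1111000011110000
  ((~c & ~d) | ~b) = 1111100011111000
  (a | ((~c & ~d) | ~b)) = 1111100011111111
  (~d | b) = 1010111110101111
  ((a | ((~c & ~d) | ~b)) & (~d | b)) = 1010100010101111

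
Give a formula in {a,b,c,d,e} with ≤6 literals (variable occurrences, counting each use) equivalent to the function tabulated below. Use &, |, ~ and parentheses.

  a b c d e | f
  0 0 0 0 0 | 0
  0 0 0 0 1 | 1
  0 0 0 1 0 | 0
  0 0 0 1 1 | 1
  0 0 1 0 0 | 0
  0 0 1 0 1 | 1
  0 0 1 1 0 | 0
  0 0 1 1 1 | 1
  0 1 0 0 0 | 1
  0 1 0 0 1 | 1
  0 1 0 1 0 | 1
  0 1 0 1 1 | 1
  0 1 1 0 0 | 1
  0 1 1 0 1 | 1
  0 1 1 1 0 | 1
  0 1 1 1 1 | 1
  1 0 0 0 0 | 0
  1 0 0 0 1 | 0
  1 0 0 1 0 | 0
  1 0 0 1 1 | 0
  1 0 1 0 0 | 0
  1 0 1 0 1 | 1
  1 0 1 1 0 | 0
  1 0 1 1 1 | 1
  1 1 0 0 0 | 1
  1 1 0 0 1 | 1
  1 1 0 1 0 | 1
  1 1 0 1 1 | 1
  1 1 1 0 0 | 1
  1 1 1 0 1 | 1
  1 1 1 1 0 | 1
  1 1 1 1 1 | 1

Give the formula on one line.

  ~a = 11111111111111110000000000000000
  (~a | c) = 11111111111111110000111100001111
  (e & (~a | c)) = 01010101010101010000010100000101
  (b | (e & (~a | c))) = 01010101111111110000010111111111

(b | (e & (~a | c)))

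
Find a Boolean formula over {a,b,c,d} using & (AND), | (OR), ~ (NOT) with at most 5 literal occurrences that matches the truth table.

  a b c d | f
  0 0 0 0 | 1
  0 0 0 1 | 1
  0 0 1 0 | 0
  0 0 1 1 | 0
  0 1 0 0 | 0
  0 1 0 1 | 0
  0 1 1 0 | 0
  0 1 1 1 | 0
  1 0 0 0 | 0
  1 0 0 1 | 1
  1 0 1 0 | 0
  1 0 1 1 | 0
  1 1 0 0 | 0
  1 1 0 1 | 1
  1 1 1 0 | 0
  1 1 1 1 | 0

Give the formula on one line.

(((d & a) | (~b & ~a)) & ~c)

  (d & a) = 0000000001010101
  ~b = 1111000011110000
  ~a = 1111111100000000
  (~b & ~a) = 1111000000000000
  ((d & a) | (~b & ~a)) = 1111000001010101
  ~c = 1100110011001100
  (((d & a) | (~b & ~a)) & ~c) = 1100000001000100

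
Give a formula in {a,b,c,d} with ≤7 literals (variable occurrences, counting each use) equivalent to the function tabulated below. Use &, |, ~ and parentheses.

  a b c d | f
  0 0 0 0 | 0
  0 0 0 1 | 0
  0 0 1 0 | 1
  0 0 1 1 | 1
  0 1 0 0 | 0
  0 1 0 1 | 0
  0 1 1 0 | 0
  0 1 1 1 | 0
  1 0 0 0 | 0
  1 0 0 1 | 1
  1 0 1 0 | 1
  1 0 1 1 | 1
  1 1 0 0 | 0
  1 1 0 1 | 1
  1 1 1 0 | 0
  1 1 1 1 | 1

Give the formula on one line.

  ~b = 1111000011110000
  (c & ~b) = 0011000000110000
  (d & a) = 0000000001010101
  ((c & ~b) | (d & a)) = 0011000001110101

((c & ~b) | (d & a))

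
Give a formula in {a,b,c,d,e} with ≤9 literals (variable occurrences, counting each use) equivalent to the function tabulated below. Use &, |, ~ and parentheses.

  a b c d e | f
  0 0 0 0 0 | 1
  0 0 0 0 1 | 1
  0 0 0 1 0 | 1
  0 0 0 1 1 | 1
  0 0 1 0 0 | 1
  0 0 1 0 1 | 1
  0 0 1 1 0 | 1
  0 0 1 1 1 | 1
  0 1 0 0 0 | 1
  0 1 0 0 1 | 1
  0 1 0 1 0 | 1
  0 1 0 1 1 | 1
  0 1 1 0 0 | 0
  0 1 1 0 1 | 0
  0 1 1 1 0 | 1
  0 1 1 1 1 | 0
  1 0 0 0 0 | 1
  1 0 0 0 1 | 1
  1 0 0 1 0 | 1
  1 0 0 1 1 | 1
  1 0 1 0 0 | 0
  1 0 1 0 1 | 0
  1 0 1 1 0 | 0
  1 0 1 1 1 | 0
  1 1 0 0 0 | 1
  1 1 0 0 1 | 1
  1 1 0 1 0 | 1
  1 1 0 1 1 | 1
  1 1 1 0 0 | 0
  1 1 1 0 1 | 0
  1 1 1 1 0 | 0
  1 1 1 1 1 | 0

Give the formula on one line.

((~a | (a & ~c)) & (~b | (~c | (d & ((b & ~d) | ~e)))))

  ~a = 11111111111111110000000000000000
  ~c = 11110000111100001111000011110000
  (a & ~c) = 00000000000000001111000011110000
  (~a | (a & ~c)) = 11111111111111111111000011110000
  ~b = 11111111000000001111111100000000
  ~d = 11001100110011001100110011001100
  (b & ~d) = 00000000110011000000000011001100
  ~e = 10101010101010101010101010101010
  ((b & ~d) | ~e) = 10101010111011101010101011101110
  (d & ((b & ~d) | ~e)) = 00100010001000100010001000100010
  (~c | (d & ((b & ~d) | ~e))) = 11110010111100101111001011110010
  (~b | (~c | (d & ((b & ~d) | ~e)))) = 11111111111100101111111111110010
  ((~a | (a & ~c)) & (~b | (~c | (d & ((b & ~d) | ~e))))) = 11111111111100101111000011110000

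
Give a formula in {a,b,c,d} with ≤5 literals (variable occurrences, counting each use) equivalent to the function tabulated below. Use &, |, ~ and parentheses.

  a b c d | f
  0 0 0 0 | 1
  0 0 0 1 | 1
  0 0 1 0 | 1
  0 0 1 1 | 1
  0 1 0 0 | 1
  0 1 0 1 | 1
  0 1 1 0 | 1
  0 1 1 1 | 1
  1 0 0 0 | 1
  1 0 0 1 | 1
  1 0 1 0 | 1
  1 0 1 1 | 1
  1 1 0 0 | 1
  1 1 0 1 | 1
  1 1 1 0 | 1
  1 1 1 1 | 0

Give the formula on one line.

((~c & d) | ((~a | ~b) | ~d))

  ~c = 1100110011001100
  (~c & d) = 0100010001000100
  ~a = 1111111100000000
  ~b = 1111000011110000
  (~a | ~b) = 1111111111110000
  ~d = 1010101010101010
  ((~a | ~b) | ~d) = 1111111111111010
  ((~c & d) | ((~a | ~b) | ~d)) = 1111111111111110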